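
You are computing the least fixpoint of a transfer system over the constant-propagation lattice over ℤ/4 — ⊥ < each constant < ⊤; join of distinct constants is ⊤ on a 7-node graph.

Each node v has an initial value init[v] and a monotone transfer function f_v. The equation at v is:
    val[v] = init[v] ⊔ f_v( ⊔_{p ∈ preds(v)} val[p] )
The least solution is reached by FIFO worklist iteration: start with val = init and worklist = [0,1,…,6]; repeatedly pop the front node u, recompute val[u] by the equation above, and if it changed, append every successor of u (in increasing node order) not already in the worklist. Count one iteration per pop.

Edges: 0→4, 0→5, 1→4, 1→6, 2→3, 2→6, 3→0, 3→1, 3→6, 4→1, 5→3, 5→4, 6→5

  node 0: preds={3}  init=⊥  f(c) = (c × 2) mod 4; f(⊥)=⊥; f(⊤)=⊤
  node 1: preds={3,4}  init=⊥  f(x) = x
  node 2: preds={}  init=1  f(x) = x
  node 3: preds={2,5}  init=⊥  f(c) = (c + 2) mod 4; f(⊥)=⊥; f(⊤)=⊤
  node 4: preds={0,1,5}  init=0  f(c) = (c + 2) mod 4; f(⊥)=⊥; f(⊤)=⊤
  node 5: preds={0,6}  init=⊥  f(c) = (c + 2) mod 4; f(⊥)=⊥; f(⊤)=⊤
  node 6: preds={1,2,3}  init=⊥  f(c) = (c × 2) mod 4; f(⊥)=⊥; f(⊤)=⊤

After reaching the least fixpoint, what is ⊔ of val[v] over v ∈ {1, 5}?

⊤

Trace (18 dequeues):
  [1] u=0 | in ⊥ | out ⊥ | ==
  [2] u=1 | in 0 | out 0 | prev ⊥ | push {}
  [3] u=2 | in ⊥ | out 1 | ==
  [4] u=3 | in 1 | out 3 | prev ⊥ | push {0,1}
  [5] u=4 | in 0 | out ⊤ | prev 0 | push {}
  [6] u=5 | in ⊥ | out ⊥ | ==
  [7] u=6 | in ⊤ | out ⊤ | prev ⊥ | push {5}
  [8] u=0 | in 3 | out 2 | prev ⊥ | push {4}
  [9] u=1 | in ⊤ | out ⊤ | prev 0 | push {6}
  [10] u=5 | in ⊤ | out ⊤ | prev ⊥ | push {3}
  [11] u=4 | in ⊤ | out ⊤ | ==
  [12] u=6 | in ⊤ | out ⊤ | ==
  [13] u=3 | in ⊤ | out ⊤ | prev 3 | push {0,1,6}
  [14] u=0 | in ⊤ | out ⊤ | prev 2 | push {4,5}
  [15] u=1 | in ⊤ | out ⊤ | ==
  [16] u=6 | in ⊤ | out ⊤ | ==
  [17] u=4 | in ⊤ | out ⊤ | ==
  [18] u=5 | in ⊤ | out ⊤ | ==

Converged values:
  [0] ⊤
  [1] ⊤
  [2] 1
  [3] ⊤
  [4] ⊤
  [5] ⊤
  [6] ⊤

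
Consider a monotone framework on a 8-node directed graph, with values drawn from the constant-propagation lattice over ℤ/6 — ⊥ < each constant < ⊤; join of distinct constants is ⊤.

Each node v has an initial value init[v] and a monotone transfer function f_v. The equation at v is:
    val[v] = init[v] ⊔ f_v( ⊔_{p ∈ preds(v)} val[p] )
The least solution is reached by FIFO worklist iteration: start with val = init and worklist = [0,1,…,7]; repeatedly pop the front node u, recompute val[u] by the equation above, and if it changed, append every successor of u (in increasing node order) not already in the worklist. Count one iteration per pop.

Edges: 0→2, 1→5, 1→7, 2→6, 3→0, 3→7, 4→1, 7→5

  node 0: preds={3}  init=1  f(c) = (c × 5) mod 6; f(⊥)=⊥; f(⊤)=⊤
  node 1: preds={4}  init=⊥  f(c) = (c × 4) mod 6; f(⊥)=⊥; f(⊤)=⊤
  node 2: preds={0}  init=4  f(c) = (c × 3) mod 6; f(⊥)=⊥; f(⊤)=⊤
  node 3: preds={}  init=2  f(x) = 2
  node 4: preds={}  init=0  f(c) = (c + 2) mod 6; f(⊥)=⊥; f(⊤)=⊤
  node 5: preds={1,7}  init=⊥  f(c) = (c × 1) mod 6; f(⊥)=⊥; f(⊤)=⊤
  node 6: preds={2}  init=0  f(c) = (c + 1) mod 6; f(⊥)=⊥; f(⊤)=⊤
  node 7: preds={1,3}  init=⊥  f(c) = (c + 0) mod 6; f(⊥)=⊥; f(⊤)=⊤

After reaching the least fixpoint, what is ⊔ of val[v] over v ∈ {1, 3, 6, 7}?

Worklist (9 pops):
  #1 pop 0: in=2 → ⊤ (was 1); enqueue []
  #2 pop 1: in=0 → 0 (was ⊥); enqueue []
  #3 pop 2: in=⊤ → ⊤ (was 4); enqueue []
  #4 pop 3: in=⊥ → 2 (no change)
  #5 pop 4: in=⊥ → 0 (no change)
  #6 pop 5: in=0 → 0 (was ⊥); enqueue []
  #7 pop 6: in=⊤ → ⊤ (was 0); enqueue []
  #8 pop 7: in=⊤ → ⊤ (was ⊥); enqueue [5]
  #9 pop 5: in=⊤ → ⊤ (was 0); enqueue []

Fixpoint:
  val[0] = ⊤
  val[1] = 0
  val[2] = ⊤
  val[3] = 2
  val[4] = 0
  val[5] = ⊤
  val[6] = ⊤
  val[7] = ⊤

⊤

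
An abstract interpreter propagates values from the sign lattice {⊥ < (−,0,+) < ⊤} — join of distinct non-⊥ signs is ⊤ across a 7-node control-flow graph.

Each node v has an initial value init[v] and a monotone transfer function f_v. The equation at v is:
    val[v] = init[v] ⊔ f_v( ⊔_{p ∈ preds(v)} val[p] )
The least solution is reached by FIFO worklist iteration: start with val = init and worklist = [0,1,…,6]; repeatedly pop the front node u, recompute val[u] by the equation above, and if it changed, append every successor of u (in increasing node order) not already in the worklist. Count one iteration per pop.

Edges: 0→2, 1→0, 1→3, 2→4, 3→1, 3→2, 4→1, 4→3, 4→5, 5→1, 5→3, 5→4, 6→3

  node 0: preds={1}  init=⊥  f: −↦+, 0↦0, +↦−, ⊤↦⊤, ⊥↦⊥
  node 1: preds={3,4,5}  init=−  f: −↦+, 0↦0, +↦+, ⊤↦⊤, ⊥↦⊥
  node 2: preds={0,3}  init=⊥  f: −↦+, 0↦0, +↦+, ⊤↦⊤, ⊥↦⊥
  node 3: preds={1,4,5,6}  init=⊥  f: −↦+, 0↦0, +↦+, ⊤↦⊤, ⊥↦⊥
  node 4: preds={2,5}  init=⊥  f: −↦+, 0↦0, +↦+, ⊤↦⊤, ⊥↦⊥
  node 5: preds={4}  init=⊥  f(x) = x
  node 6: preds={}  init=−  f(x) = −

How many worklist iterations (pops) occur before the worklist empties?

21

Worklist (21 pops):
  #1 pop 0: in=− → + (was ⊥); enqueue []
  #2 pop 1: in=⊥ → − (no change)
  #3 pop 2: in=+ → + (was ⊥); enqueue []
  #4 pop 3: in=− → + (was ⊥); enqueue [1,2]
  #5 pop 4: in=+ → + (was ⊥); enqueue [3]
  #6 pop 5: in=+ → + (was ⊥); enqueue [4]
  #7 pop 6: in=⊥ → − (no change)
  #8 pop 1: in=+ → ⊤ (was −); enqueue [0]
  #9 pop 2: in=+ → + (no change)
  #10 pop 3: in=⊤ → ⊤ (was +); enqueue [1,2]
  #11 pop 4: in=+ → + (no change)
  #12 pop 0: in=⊤ → ⊤ (was +); enqueue []
  #13 pop 1: in=⊤ → ⊤ (no change)
  #14 pop 2: in=⊤ → ⊤ (was +); enqueue [4]
  #15 pop 4: in=⊤ → ⊤ (was +); enqueue [1,3,5]
  #16 pop 1: in=⊤ → ⊤ (no change)
  #17 pop 3: in=⊤ → ⊤ (no change)
  #18 pop 5: in=⊤ → ⊤ (was +); enqueue [1,3,4]
  #19 pop 1: in=⊤ → ⊤ (no change)
  #20 pop 3: in=⊤ → ⊤ (no change)
  #21 pop 4: in=⊤ → ⊤ (no change)

Fixpoint:
  val[0] = ⊤
  val[1] = ⊤
  val[2] = ⊤
  val[3] = ⊤
  val[4] = ⊤
  val[5] = ⊤
  val[6] = −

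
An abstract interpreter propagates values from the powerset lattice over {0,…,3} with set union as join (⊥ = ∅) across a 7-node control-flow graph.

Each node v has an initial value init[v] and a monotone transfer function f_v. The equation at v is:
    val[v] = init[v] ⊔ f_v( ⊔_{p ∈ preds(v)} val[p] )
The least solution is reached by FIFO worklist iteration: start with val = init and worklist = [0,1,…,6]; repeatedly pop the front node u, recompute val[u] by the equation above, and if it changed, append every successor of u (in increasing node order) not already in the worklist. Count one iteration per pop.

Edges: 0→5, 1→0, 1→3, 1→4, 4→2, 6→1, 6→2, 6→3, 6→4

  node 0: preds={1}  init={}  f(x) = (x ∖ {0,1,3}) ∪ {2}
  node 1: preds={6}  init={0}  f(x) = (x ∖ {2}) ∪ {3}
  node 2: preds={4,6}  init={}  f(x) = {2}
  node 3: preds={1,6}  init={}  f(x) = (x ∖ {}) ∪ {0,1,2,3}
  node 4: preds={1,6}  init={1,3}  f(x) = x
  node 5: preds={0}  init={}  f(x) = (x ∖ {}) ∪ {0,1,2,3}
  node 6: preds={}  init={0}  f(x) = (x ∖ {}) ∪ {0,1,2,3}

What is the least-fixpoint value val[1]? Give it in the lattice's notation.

{0,1,3}

Trace (14 dequeues):
  [1] u=0 | in {0} | out {2} | prev {} | push {}
  [2] u=1 | in {0} | out {0,3} | prev {0} | push {0}
  [3] u=2 | in {0,1,3} | out {2} | prev {} | push {}
  [4] u=3 | in {0,3} | out {0,1,2,3} | prev {} | push {}
  [5] u=4 | in {0,3} | out {0,1,3} | prev {1,3} | push {2}
  [6] u=5 | in {2} | out {0,1,2,3} | prev {} | push {}
  [7] u=6 | in {} | out {0,1,2,3} | prev {0} | push {1,3,4}
  [8] u=0 | in {0,3} | out {2} | ==
  [9] u=2 | in {0,1,2,3} | out {2} | ==
  [10] u=1 | in {0,1,2,3} | out {0,1,3} | prev {0,3} | push {0}
  [11] u=3 | in {0,1,2,3} | out {0,1,2,3} | ==
  [12] u=4 | in {0,1,2,3} | out {0,1,2,3} | prev {0,1,3} | push {2}
  [13] u=0 | in {0,1,3} | out {2} | ==
  [14] u=2 | in {0,1,2,3} | out {2} | ==

Converged values:
  [0] {2}
  [1] {0,1,3}
  [2] {2}
  [3] {0,1,2,3}
  [4] {0,1,2,3}
  [5] {0,1,2,3}
  [6] {0,1,2,3}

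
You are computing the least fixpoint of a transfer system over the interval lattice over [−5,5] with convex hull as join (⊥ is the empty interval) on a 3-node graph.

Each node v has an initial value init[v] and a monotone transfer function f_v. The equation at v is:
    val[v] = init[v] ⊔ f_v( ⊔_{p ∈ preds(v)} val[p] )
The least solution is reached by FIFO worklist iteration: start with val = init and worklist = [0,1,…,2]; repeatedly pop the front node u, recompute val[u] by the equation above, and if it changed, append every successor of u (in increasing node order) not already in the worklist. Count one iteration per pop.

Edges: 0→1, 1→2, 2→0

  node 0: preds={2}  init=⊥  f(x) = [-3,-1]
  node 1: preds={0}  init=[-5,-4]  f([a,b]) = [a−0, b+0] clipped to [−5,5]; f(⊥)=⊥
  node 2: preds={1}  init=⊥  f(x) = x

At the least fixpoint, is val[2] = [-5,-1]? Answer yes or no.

yes

Worklist (4 pops):
  #1 pop 0: in=⊥ → [-3,-1] (was ⊥); enqueue []
  #2 pop 1: in=[-3,-1] → [-5,-1] (was [-5,-4]); enqueue []
  #3 pop 2: in=[-5,-1] → [-5,-1] (was ⊥); enqueue [0]
  #4 pop 0: in=[-5,-1] → [-3,-1] (no change)

Fixpoint:
  val[0] = [-3,-1]
  val[1] = [-5,-1]
  val[2] = [-5,-1]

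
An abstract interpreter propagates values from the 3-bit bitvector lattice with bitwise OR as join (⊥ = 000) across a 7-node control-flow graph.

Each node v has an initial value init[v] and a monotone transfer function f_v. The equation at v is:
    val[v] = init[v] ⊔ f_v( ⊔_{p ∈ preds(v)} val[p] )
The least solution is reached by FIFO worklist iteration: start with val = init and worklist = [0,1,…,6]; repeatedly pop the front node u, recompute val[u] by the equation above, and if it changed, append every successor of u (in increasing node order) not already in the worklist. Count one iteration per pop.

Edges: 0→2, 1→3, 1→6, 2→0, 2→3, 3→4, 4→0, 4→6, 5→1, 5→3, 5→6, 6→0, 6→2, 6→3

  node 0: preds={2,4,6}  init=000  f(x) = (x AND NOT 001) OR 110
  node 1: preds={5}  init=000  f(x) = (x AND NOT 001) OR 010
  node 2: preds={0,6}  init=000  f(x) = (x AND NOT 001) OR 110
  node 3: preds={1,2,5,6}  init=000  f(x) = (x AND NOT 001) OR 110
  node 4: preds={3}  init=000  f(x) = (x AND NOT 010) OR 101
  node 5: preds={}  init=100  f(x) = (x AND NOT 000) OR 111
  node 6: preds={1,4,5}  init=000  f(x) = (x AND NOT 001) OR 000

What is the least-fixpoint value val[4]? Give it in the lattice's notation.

Iteration log — 11 steps:
  step 1. node 0  ⊔preds=000  new=110  old=000  +wl: 
  step 2. node 1  ⊔preds=100  new=110  old=000  +wl: 
  step 3. node 2  ⊔preds=110  new=110  old=000  +wl: 0
  step 4. node 3  ⊔preds=110  new=110  old=000  +wl: 
  step 5. node 4  ⊔preds=110  new=101  old=000  +wl: 
  step 6. node 5  ⊔preds=000  new=111  old=100  +wl: 1,3
  step 7. node 6  ⊔preds=111  new=110  old=000  +wl: 2
  step 8. node 0  ⊔preds=111  new=110  stable
  step 9. node 1  ⊔preds=111  new=110  stable
  step 10. node 3  ⊔preds=111  new=110  stable
  step 11. node 2  ⊔preds=110  new=110  stable

Least fixpoint reached:
  node 0: 110
  node 1: 110
  node 2: 110
  node 3: 110
  node 4: 101
  node 5: 111
  node 6: 110

101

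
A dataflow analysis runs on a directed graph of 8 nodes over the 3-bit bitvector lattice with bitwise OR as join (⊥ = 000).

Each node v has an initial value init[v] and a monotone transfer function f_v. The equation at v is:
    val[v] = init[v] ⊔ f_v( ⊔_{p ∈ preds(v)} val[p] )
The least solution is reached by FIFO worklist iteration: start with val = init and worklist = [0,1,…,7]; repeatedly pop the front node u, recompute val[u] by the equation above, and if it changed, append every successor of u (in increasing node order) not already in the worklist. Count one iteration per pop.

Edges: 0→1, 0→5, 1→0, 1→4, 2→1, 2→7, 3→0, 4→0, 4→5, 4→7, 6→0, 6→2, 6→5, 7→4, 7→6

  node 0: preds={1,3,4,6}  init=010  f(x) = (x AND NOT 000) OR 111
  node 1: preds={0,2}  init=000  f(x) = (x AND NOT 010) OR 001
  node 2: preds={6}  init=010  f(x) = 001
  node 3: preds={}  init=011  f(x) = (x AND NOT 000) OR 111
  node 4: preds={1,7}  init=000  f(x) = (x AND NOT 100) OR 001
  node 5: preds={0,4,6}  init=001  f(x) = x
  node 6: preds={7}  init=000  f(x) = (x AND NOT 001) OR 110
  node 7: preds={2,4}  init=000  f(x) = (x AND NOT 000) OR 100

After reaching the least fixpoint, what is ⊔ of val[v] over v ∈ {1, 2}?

111

Iteration log — 17 steps:
  step 1. node 0  ⊔preds=011  new=111  old=010  +wl: 
  step 2. node 1  ⊔preds=111  new=101  old=000  +wl: 0
  step 3. node 2  ⊔preds=000  new=011  old=010  +wl: 1
  step 4. node 3  ⊔preds=000  new=111  old=011  +wl: 
  step 5. node 4  ⊔preds=101  new=001  old=000  +wl: 
  step 6. node 5  ⊔preds=111  new=111  old=001  +wl: 
  step 7. node 6  ⊔preds=000  new=110  old=000  +wl: 2,5
  step 8. node 7  ⊔preds=011  new=111  old=000  +wl: 4,6
  step 9. node 0  ⊔preds=111  new=111  stable
  step 10. node 1  ⊔preds=111  new=101  stable
  step 11. node 2  ⊔preds=110  new=011  stable
  step 12. node 5  ⊔preds=111  new=111  stable
  step 13. node 4  ⊔preds=111  new=011  old=001  +wl: 0,5,7
  step 14. node 6  ⊔preds=111  new=110  stable
  step 15. node 0  ⊔preds=111  new=111  stable
  step 16. node 5  ⊔preds=111  new=111  stable
  step 17. node 7  ⊔preds=011  new=111  stable

Least fixpoint reached:
  node 0: 111
  node 1: 101
  node 2: 011
  node 3: 111
  node 4: 011
  node 5: 111
  node 6: 110
  node 7: 111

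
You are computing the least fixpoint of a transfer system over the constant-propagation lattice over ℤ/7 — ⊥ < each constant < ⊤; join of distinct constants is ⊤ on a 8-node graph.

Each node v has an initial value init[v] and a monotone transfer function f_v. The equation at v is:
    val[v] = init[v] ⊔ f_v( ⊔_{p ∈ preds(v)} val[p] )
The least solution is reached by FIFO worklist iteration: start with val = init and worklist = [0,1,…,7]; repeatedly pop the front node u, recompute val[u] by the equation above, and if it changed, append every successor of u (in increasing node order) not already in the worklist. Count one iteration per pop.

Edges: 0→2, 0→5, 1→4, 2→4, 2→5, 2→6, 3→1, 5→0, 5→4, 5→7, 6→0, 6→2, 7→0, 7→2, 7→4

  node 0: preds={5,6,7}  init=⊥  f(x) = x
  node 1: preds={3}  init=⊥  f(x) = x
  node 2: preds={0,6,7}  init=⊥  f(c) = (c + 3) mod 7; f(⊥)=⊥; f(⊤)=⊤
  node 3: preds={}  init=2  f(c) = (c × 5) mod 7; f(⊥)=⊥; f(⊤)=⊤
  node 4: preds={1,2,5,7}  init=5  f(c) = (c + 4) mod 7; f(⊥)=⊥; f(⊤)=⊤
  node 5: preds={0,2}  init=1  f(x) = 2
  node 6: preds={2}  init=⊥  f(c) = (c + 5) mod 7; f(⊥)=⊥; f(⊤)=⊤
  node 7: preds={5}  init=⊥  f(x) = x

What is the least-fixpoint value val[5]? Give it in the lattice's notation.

Iteration log — 16 steps:
  step 1. node 0  ⊔preds=1  new=1  old=⊥  +wl: 
  step 2. node 1  ⊔preds=2  new=2  old=⊥  +wl: 
  step 3. node 2  ⊔preds=1  new=4  old=⊥  +wl: 
  step 4. node 3  ⊔preds=⊥  new=2  stable
  step 5. node 4  ⊔preds=⊤  new=⊤  old=5  +wl: 
  step 6. node 5  ⊔preds=⊤  new=⊤  old=1  +wl: 0,4
  step 7. node 6  ⊔preds=4  new=2  old=⊥  +wl: 2
  step 8. node 7  ⊔preds=⊤  new=⊤  old=⊥  +wl: 
  step 9. node 0  ⊔preds=⊤  new=⊤  old=1  +wl: 5
  step 10. node 4  ⊔preds=⊤  new=⊤  stable
  step 11. node 2  ⊔preds=⊤  new=⊤  old=4  +wl: 4,6
  step 12. node 5  ⊔preds=⊤  new=⊤  stable
  step 13. node 4  ⊔preds=⊤  new=⊤  stable
  step 14. node 6  ⊔preds=⊤  new=⊤  old=2  +wl: 0,2
  step 15. node 0  ⊔preds=⊤  new=⊤  stable
  step 16. node 2  ⊔preds=⊤  new=⊤  stable

Least fixpoint reached:
  node 0: ⊤
  node 1: 2
  node 2: ⊤
  node 3: 2
  node 4: ⊤
  node 5: ⊤
  node 6: ⊤
  node 7: ⊤

⊤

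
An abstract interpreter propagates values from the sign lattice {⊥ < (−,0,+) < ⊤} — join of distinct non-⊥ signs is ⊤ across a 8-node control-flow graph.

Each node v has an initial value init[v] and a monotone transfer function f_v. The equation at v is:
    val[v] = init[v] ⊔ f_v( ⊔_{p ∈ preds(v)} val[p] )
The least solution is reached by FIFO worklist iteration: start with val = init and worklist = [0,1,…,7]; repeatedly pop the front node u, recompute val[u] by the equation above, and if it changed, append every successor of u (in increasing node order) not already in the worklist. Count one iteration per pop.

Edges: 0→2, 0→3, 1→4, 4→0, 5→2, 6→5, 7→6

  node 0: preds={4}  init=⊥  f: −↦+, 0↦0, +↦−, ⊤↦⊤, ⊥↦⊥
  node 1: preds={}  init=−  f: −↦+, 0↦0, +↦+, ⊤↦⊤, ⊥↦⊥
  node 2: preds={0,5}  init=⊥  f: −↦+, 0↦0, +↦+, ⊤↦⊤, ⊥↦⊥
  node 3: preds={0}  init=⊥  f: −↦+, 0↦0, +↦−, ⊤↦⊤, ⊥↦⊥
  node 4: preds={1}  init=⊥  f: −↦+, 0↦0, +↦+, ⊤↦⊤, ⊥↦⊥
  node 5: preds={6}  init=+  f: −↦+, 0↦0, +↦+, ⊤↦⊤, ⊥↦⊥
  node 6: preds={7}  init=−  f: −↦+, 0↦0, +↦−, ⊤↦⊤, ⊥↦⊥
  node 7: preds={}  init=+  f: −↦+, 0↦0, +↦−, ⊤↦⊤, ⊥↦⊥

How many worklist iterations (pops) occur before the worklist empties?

Iteration log — 11 steps:
  step 1. node 0  ⊔preds=⊥  new=⊥  stable
  step 2. node 1  ⊔preds=⊥  new=−  stable
  step 3. node 2  ⊔preds=+  new=+  old=⊥  +wl: 
  step 4. node 3  ⊔preds=⊥  new=⊥  stable
  step 5. node 4  ⊔preds=−  new=+  old=⊥  +wl: 0
  step 6. node 5  ⊔preds=−  new=+  stable
  step 7. node 6  ⊔preds=+  new=−  stable
  step 8. node 7  ⊔preds=⊥  new=+  stable
  step 9. node 0  ⊔preds=+  new=−  old=⊥  +wl: 2,3
  step 10. node 2  ⊔preds=⊤  new=⊤  old=+  +wl: 
  step 11. node 3  ⊔preds=−  new=+  old=⊥  +wl: 

Least fixpoint reached:
  node 0: −
  node 1: −
  node 2: ⊤
  node 3: +
  node 4: +
  node 5: +
  node 6: −
  node 7: +

11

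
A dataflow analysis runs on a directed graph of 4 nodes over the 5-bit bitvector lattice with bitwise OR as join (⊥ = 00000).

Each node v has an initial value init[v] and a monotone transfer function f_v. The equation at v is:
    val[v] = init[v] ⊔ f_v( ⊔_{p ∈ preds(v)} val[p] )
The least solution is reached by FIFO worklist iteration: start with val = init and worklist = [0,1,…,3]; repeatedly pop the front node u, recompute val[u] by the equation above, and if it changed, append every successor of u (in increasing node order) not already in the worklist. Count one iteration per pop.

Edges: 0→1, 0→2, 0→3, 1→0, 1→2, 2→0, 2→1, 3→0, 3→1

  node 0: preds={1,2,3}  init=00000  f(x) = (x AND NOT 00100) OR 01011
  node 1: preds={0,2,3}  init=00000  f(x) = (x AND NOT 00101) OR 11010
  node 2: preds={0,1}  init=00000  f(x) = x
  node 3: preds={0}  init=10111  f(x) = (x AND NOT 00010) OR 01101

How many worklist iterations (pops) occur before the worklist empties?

Trace (6 dequeues):
  [1] u=0 | in 10111 | out 11011 | prev 00000 | push {}
  [2] u=1 | in 11111 | out 11010 | prev 00000 | push {0}
  [3] u=2 | in 11011 | out 11011 | prev 00000 | push {1}
  [4] u=3 | in 11011 | out 11111 | prev 10111 | push {}
  [5] u=0 | in 11111 | out 11011 | ==
  [6] u=1 | in 11111 | out 11010 | ==

Converged values:
  [0] 11011
  [1] 11010
  [2] 11011
  [3] 11111

6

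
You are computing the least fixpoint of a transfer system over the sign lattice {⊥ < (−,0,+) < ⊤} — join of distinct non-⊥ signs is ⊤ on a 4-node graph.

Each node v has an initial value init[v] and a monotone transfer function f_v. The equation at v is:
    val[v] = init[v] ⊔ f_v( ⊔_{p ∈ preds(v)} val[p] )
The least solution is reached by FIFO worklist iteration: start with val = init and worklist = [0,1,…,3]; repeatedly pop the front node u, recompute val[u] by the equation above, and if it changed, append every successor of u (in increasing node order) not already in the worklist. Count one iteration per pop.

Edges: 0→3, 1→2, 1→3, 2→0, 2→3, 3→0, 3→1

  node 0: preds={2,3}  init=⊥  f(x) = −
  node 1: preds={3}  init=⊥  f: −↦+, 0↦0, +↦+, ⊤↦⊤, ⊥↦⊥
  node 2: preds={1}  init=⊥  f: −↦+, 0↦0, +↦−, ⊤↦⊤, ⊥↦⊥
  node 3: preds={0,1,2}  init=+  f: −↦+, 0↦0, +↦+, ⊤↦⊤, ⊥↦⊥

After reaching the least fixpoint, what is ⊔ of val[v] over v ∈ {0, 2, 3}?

Iteration log — 9 steps:
  step 1. node 0  ⊔preds=+  new=−  old=⊥  +wl: 
  step 2. node 1  ⊔preds=+  new=+  old=⊥  +wl: 
  step 3. node 2  ⊔preds=+  new=−  old=⊥  +wl: 0
  step 4. node 3  ⊔preds=⊤  new=⊤  old=+  +wl: 1
  step 5. node 0  ⊔preds=⊤  new=−  stable
  step 6. node 1  ⊔preds=⊤  new=⊤  old=+  +wl: 2,3
  step 7. node 2  ⊔preds=⊤  new=⊤  old=−  +wl: 0
  step 8. node 3  ⊔preds=⊤  new=⊤  stable
  step 9. node 0  ⊔preds=⊤  new=−  stable

Least fixpoint reached:
  node 0: −
  node 1: ⊤
  node 2: ⊤
  node 3: ⊤

⊤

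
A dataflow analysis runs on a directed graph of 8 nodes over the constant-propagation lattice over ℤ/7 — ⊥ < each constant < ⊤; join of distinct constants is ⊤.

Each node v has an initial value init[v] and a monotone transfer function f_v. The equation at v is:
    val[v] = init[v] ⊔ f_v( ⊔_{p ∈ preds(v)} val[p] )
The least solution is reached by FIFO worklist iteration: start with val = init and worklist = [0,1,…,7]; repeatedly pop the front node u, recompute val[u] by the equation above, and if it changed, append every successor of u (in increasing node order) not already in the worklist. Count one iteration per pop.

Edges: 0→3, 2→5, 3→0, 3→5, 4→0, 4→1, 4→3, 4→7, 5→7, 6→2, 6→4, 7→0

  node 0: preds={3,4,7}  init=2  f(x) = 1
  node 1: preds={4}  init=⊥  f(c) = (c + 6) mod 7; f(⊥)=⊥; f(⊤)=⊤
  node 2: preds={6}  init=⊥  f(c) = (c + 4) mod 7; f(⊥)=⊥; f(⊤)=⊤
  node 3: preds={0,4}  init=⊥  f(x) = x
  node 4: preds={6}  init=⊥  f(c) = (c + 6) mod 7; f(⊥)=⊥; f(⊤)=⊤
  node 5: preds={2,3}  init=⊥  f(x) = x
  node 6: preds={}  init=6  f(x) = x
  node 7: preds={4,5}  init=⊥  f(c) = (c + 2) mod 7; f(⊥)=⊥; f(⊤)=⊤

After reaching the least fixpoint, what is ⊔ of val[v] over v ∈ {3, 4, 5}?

Worklist (11 pops):
  #1 pop 0: in=⊥ → ⊤ (was 2); enqueue []
  #2 pop 1: in=⊥ → ⊥ (no change)
  #3 pop 2: in=6 → 3 (was ⊥); enqueue []
  #4 pop 3: in=⊤ → ⊤ (was ⊥); enqueue [0]
  #5 pop 4: in=6 → 5 (was ⊥); enqueue [1,3]
  #6 pop 5: in=⊤ → ⊤ (was ⊥); enqueue []
  #7 pop 6: in=⊥ → 6 (no change)
  #8 pop 7: in=⊤ → ⊤ (was ⊥); enqueue []
  #9 pop 0: in=⊤ → ⊤ (no change)
  #10 pop 1: in=5 → 4 (was ⊥); enqueue []
  #11 pop 3: in=⊤ → ⊤ (no change)

Fixpoint:
  val[0] = ⊤
  val[1] = 4
  val[2] = 3
  val[3] = ⊤
  val[4] = 5
  val[5] = ⊤
  val[6] = 6
  val[7] = ⊤

⊤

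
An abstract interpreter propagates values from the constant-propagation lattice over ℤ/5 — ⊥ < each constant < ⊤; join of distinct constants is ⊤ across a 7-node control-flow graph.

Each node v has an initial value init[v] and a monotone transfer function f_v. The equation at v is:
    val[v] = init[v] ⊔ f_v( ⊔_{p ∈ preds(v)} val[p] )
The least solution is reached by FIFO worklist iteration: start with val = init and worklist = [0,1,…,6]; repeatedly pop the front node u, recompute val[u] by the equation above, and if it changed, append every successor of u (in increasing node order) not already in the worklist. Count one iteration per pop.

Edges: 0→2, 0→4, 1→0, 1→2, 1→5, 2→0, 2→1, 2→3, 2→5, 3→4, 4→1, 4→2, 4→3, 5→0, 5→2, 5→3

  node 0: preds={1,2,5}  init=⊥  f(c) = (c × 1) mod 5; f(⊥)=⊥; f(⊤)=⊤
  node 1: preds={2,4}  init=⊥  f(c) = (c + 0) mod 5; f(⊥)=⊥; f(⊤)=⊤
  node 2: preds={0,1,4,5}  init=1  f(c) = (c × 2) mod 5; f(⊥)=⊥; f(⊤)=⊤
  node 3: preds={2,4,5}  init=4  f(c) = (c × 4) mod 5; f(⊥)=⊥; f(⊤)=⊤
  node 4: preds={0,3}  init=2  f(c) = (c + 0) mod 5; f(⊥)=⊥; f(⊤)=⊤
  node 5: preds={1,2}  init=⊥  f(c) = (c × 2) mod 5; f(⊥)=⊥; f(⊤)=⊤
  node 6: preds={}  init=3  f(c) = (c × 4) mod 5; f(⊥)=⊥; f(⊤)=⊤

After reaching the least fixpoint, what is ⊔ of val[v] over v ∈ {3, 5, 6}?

Iteration log — 12 steps:
  step 1. node 0  ⊔preds=1  new=1  old=⊥  +wl: 
  step 2. node 1  ⊔preds=⊤  new=⊤  old=⊥  +wl: 0
  step 3. node 2  ⊔preds=⊤  new=⊤  old=1  +wl: 1
  step 4. node 3  ⊔preds=⊤  new=⊤  old=4  +wl: 
  step 5. node 4  ⊔preds=⊤  new=⊤  old=2  +wl: 2,3
  step 6. node 5  ⊔preds=⊤  new=⊤  old=⊥  +wl: 
  step 7. node 6  ⊔preds=⊥  new=3  stable
  step 8. node 0  ⊔preds=⊤  new=⊤  old=1  +wl: 4
  step 9. node 1  ⊔preds=⊤  new=⊤  stable
  step 10. node 2  ⊔preds=⊤  new=⊤  stable
  step 11. node 3  ⊔preds=⊤  new=⊤  stable
  step 12. node 4  ⊔preds=⊤  new=⊤  stable

Least fixpoint reached:
  node 0: ⊤
  node 1: ⊤
  node 2: ⊤
  node 3: ⊤
  node 4: ⊤
  node 5: ⊤
  node 6: 3

⊤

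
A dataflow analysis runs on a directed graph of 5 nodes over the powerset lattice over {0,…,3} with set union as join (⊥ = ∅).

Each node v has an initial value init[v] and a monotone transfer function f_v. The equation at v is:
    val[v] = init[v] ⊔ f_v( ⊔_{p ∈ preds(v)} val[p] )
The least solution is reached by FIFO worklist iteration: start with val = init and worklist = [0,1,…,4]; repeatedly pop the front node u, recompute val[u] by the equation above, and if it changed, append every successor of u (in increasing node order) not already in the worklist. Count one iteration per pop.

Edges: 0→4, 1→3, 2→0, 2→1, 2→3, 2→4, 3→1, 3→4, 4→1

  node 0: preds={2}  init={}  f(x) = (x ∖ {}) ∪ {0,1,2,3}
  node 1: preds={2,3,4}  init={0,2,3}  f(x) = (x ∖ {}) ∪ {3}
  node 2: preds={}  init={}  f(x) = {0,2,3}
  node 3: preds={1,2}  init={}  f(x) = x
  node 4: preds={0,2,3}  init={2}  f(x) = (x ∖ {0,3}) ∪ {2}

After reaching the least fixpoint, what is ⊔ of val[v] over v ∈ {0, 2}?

Worklist (10 pops):
  #1 pop 0: in={} → {0,1,2,3} (was {}); enqueue []
  #2 pop 1: in={2} → {0,2,3} (no change)
  #3 pop 2: in={} → {0,2,3} (was {}); enqueue [0,1]
  #4 pop 3: in={0,2,3} → {0,2,3} (was {}); enqueue []
  #5 pop 4: in={0,1,2,3} → {1,2} (was {2}); enqueue []
  #6 pop 0: in={0,2,3} → {0,1,2,3} (no change)
  #7 pop 1: in={0,1,2,3} → {0,1,2,3} (was {0,2,3}); enqueue [3]
  #8 pop 3: in={0,1,2,3} → {0,1,2,3} (was {0,2,3}); enqueue [1,4]
  #9 pop 1: in={0,1,2,3} → {0,1,2,3} (no change)
  #10 pop 4: in={0,1,2,3} → {1,2} (no change)

Fixpoint:
  val[0] = {0,1,2,3}
  val[1] = {0,1,2,3}
  val[2] = {0,2,3}
  val[3] = {0,1,2,3}
  val[4] = {1,2}

{0,1,2,3}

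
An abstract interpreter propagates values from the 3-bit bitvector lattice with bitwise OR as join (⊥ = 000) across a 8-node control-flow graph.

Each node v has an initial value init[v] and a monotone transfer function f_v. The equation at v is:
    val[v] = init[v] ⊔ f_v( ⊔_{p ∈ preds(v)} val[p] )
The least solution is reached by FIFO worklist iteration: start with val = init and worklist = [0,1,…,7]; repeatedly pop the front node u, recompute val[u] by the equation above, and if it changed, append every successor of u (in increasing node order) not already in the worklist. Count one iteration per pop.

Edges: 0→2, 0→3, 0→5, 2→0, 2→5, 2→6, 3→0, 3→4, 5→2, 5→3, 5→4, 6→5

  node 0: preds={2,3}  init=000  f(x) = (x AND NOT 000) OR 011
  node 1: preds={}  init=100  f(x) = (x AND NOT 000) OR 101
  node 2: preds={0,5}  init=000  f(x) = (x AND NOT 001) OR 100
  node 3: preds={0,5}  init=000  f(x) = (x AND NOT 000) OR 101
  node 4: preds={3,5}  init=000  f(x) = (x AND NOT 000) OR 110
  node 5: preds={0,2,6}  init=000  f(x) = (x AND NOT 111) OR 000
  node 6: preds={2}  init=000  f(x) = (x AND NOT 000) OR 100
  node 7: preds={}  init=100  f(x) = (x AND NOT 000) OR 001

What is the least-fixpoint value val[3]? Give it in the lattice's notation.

Worklist (12 pops):
  #1 pop 0: in=000 → 011 (was 000); enqueue []
  #2 pop 1: in=000 → 101 (was 100); enqueue []
  #3 pop 2: in=011 → 110 (was 000); enqueue [0]
  #4 pop 3: in=011 → 111 (was 000); enqueue []
  #5 pop 4: in=111 → 111 (was 000); enqueue []
  #6 pop 5: in=111 → 000 (no change)
  #7 pop 6: in=110 → 110 (was 000); enqueue [5]
  #8 pop 7: in=000 → 101 (was 100); enqueue []
  #9 pop 0: in=111 → 111 (was 011); enqueue [2,3]
  #10 pop 5: in=111 → 000 (no change)
  #11 pop 2: in=111 → 110 (no change)
  #12 pop 3: in=111 → 111 (no change)

Fixpoint:
  val[0] = 111
  val[1] = 101
  val[2] = 110
  val[3] = 111
  val[4] = 111
  val[5] = 000
  val[6] = 110
  val[7] = 101

111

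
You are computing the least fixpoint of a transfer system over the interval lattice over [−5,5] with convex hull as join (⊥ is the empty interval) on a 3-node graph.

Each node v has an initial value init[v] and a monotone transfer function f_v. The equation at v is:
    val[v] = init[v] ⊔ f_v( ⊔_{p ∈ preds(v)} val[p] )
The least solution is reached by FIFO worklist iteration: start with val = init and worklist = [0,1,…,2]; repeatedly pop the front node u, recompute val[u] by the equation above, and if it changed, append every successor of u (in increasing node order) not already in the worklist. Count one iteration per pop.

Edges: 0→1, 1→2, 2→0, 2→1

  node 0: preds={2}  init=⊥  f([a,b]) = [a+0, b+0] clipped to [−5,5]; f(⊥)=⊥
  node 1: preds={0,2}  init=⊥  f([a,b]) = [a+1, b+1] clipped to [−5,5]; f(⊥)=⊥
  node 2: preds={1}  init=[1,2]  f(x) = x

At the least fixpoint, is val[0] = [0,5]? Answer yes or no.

Trace (11 dequeues):
  [1] u=0 | in [1,2] | out [1,2] | prev ⊥ | push {}
  [2] u=1 | in [1,2] | out [2,3] | prev ⊥ | push {}
  [3] u=2 | in [2,3] | out [1,3] | prev [1,2] | push {0,1}
  [4] u=0 | in [1,3] | out [1,3] | prev [1,2] | push {}
  [5] u=1 | in [1,3] | out [2,4] | prev [2,3] | push {2}
  [6] u=2 | in [2,4] | out [1,4] | prev [1,3] | push {0,1}
  [7] u=0 | in [1,4] | out [1,4] | prev [1,3] | push {}
  [8] u=1 | in [1,4] | out [2,5] | prev [2,4] | push {2}
  [9] u=2 | in [2,5] | out [1,5] | prev [1,4] | push {0,1}
  [10] u=0 | in [1,5] | out [1,5] | prev [1,4] | push {}
  [11] u=1 | in [1,5] | out [2,5] | ==

Converged values:
  [0] [1,5]
  [1] [2,5]
  [2] [1,5]

no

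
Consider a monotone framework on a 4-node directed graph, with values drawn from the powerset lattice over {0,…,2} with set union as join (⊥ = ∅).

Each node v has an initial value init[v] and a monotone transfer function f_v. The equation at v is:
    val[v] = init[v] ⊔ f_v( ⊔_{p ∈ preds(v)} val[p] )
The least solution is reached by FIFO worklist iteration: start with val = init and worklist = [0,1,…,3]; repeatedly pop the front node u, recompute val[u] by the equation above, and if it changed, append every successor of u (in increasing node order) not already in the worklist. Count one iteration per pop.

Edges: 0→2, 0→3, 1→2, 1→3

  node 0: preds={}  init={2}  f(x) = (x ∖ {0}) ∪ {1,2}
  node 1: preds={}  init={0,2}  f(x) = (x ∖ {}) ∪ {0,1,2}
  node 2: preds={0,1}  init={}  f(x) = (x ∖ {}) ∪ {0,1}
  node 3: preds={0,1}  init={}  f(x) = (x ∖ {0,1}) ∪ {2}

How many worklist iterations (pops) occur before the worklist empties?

Trace (4 dequeues):
  [1] u=0 | in {} | out {1,2} | prev {2} | push {}
  [2] u=1 | in {} | out {0,1,2} | prev {0,2} | push {}
  [3] u=2 | in {0,1,2} | out {0,1,2} | prev {} | push {}
  [4] u=3 | in {0,1,2} | out {2} | prev {} | push {}

Converged values:
  [0] {1,2}
  [1] {0,1,2}
  [2] {0,1,2}
  [3] {2}

4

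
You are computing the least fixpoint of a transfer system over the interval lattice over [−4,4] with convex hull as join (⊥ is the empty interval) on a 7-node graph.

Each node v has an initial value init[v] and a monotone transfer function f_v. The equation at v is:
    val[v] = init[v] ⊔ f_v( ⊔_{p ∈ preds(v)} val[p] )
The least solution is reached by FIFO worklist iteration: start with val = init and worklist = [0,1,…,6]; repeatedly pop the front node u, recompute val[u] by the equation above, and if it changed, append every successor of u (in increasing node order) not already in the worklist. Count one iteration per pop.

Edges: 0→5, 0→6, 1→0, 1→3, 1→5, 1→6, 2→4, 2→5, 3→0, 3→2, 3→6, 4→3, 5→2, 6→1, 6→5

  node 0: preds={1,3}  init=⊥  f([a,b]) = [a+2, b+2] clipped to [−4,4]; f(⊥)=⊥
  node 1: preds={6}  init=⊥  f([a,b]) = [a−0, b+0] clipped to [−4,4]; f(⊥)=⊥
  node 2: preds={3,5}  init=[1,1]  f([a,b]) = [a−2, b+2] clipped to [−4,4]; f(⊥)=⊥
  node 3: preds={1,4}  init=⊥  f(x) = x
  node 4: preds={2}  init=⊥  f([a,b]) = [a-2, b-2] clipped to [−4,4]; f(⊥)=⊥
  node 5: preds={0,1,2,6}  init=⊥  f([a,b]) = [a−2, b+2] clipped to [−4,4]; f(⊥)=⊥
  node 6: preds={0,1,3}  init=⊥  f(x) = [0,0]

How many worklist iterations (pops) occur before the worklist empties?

Trace (21 dequeues):
  [1] u=0 | in ⊥ | out ⊥ | ==
  [2] u=1 | in ⊥ | out ⊥ | ==
  [3] u=2 | in ⊥ | out [1,1] | ==
  [4] u=3 | in ⊥ | out ⊥ | ==
  [5] u=4 | in [1,1] | out [-1,-1] | prev ⊥ | push {3}
  [6] u=5 | in [1,1] | out [-1,3] | prev ⊥ | push {2}
  [7] u=6 | in ⊥ | out [0,0] | prev ⊥ | push {1,5}
  [8] u=3 | in [-1,-1] | out [-1,-1] | prev ⊥ | push {0,6}
  [9] u=2 | in [-1,3] | out [-3,4] | prev [1,1] | push {4}
  [10] u=1 | in [0,0] | out [0,0] | prev ⊥ | push {3}
  [11] u=5 | in [-3,4] | out [-4,4] | prev [-1,3] | push {2}
  [12] u=0 | in [-1,0] | out [1,2] | prev ⊥ | push {5}
  [13] u=6 | in [-1,2] | out [0,0] | ==
  [14] u=4 | in [-3,4] | out [-4,2] | prev [-1,-1] | push {}
  [15] u=3 | in [-4,2] | out [-4,2] | prev [-1,-1] | push {0,6}
  [16] u=2 | in [-4,4] | out [-4,4] | prev [-3,4] | push {4}
  [17] u=5 | in [-4,4] | out [-4,4] | ==
  [18] u=0 | in [-4,2] | out [-2,4] | prev [1,2] | push {5}
  [19] u=6 | in [-4,4] | out [0,0] | ==
  [20] u=4 | in [-4,4] | out [-4,2] | ==
  [21] u=5 | in [-4,4] | out [-4,4] | ==

Converged values:
  [0] [-2,4]
  [1] [0,0]
  [2] [-4,4]
  [3] [-4,2]
  [4] [-4,2]
  [5] [-4,4]
  [6] [0,0]

21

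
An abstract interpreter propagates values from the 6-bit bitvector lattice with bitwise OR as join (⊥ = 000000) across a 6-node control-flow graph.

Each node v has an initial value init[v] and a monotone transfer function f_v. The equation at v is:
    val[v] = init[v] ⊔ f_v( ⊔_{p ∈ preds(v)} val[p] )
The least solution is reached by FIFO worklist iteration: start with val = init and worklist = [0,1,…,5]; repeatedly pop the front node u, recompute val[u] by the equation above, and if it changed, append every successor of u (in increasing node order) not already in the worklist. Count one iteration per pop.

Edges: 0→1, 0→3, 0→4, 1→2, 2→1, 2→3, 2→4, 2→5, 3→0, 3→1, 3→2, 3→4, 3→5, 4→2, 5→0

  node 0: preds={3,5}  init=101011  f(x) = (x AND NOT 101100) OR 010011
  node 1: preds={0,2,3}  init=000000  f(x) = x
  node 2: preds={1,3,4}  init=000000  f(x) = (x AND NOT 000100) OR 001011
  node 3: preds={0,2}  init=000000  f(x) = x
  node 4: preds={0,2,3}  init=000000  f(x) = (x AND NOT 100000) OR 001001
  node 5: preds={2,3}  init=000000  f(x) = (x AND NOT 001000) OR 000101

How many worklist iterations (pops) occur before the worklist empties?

Iteration log — 9 steps:
  step 1. node 0  ⊔preds=000000  new=111011  old=101011  +wl: 
  step 2. node 1  ⊔preds=111011  new=111011  old=000000  +wl: 
  step 3. node 2  ⊔preds=111011  new=111011  old=000000  +wl: 1
  step 4. node 3  ⊔preds=111011  new=111011  old=000000  +wl: 0,2
  step 5. node 4  ⊔preds=111011  new=011011  old=000000  +wl: 
  step 6. node 5  ⊔preds=111011  new=110111  old=000000  +wl: 
  step 7. node 1  ⊔preds=111011  new=111011  stable
  step 8. node 0  ⊔preds=111111  new=111011  stable
  step 9. node 2  ⊔preds=111011  new=111011  stable

Least fixpoint reached:
  node 0: 111011
  node 1: 111011
  node 2: 111011
  node 3: 111011
  node 4: 011011
  node 5: 110111

9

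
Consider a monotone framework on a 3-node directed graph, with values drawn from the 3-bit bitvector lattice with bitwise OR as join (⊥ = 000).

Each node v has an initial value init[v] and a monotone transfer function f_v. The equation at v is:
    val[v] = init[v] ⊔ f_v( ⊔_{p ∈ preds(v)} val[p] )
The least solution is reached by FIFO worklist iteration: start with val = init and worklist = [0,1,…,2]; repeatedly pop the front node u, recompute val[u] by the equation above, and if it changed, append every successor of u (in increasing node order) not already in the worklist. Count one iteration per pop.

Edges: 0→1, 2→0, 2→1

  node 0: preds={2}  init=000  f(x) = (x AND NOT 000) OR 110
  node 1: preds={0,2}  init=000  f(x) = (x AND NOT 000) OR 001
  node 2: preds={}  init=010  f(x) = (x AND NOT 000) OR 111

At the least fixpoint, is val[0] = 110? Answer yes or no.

no

Trace (5 dequeues):
  [1] u=0 | in 010 | out 110 | prev 000 | push {}
  [2] u=1 | in 110 | out 111 | prev 000 | push {}
  [3] u=2 | in 000 | out 111 | prev 010 | push {0,1}
  [4] u=0 | in 111 | out 111 | prev 110 | push {}
  [5] u=1 | in 111 | out 111 | ==

Converged values:
  [0] 111
  [1] 111
  [2] 111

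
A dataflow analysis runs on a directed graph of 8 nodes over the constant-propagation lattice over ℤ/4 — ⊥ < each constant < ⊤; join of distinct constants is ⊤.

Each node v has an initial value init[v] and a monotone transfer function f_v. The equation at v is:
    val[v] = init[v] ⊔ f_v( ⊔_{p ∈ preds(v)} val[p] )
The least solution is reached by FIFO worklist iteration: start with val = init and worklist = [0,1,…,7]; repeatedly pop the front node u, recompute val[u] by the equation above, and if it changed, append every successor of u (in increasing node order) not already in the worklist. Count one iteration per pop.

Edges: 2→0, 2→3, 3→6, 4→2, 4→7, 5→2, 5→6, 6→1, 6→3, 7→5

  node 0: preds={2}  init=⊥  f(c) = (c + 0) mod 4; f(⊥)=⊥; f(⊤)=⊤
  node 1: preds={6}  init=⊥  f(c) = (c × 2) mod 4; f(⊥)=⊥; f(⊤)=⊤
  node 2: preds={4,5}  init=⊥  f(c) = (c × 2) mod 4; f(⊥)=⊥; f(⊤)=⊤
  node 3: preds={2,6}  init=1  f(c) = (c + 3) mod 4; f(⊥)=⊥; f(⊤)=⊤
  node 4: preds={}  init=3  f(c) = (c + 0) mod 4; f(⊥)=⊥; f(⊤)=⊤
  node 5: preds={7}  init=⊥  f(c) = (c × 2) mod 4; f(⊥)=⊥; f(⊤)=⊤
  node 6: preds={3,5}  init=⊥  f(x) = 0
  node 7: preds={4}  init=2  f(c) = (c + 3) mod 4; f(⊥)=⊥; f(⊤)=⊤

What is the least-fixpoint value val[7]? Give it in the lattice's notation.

2

Iteration log — 14 steps:
  step 1. node 0  ⊔preds=⊥  new=⊥  stable
  step 2. node 1  ⊔preds=⊥  new=⊥  stable
  step 3. node 2  ⊔preds=3  new=2  old=⊥  +wl: 0
  step 4. node 3  ⊔preds=2  new=1  stable
  step 5. node 4  ⊔preds=⊥  new=3  stable
  step 6. node 5  ⊔preds=2  new=0  old=⊥  +wl: 2
  step 7. node 6  ⊔preds=⊤  new=0  old=⊥  +wl: 1,3
  step 8. node 7  ⊔preds=3  new=2  stable
  step 9. node 0  ⊔preds=2  new=2  old=⊥  +wl: 
  step 10. node 2  ⊔preds=⊤  new=⊤  old=2  +wl: 0
  step 11. node 1  ⊔preds=0  new=0  old=⊥  +wl: 
  step 12. node 3  ⊔preds=⊤  new=⊤  old=1  +wl: 6
  step 13. node 0  ⊔preds=⊤  new=⊤  old=2  +wl: 
  step 14. node 6  ⊔preds=⊤  new=0  stable

Least fixpoint reached:
  node 0: ⊤
  node 1: 0
  node 2: ⊤
  node 3: ⊤
  node 4: 3
  node 5: 0
  node 6: 0
  node 7: 2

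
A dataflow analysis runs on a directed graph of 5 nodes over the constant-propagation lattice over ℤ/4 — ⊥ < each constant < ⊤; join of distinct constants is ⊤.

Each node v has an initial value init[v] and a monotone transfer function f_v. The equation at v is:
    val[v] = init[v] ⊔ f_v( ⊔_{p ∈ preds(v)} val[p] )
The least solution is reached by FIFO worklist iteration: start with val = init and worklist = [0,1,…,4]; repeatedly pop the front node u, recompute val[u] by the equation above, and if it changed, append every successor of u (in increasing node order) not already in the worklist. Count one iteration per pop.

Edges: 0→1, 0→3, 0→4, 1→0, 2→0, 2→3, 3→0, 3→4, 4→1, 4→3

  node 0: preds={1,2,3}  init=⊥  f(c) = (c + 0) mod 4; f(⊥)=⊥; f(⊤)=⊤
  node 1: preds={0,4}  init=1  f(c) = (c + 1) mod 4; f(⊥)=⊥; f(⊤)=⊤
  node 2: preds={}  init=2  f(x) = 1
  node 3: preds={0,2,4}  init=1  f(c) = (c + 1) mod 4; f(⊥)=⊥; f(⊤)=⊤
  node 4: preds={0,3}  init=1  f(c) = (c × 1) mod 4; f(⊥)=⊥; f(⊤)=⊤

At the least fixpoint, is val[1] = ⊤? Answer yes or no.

yes

Trace (8 dequeues):
  [1] u=0 | in ⊤ | out ⊤ | prev ⊥ | push {}
  [2] u=1 | in ⊤ | out ⊤ | prev 1 | push {0}
  [3] u=2 | in ⊥ | out ⊤ | prev 2 | push {}
  [4] u=3 | in ⊤ | out ⊤ | prev 1 | push {}
  [5] u=4 | in ⊤ | out ⊤ | prev 1 | push {1,3}
  [6] u=0 | in ⊤ | out ⊤ | ==
  [7] u=1 | in ⊤ | out ⊤ | ==
  [8] u=3 | in ⊤ | out ⊤ | ==

Converged values:
  [0] ⊤
  [1] ⊤
  [2] ⊤
  [3] ⊤
  [4] ⊤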